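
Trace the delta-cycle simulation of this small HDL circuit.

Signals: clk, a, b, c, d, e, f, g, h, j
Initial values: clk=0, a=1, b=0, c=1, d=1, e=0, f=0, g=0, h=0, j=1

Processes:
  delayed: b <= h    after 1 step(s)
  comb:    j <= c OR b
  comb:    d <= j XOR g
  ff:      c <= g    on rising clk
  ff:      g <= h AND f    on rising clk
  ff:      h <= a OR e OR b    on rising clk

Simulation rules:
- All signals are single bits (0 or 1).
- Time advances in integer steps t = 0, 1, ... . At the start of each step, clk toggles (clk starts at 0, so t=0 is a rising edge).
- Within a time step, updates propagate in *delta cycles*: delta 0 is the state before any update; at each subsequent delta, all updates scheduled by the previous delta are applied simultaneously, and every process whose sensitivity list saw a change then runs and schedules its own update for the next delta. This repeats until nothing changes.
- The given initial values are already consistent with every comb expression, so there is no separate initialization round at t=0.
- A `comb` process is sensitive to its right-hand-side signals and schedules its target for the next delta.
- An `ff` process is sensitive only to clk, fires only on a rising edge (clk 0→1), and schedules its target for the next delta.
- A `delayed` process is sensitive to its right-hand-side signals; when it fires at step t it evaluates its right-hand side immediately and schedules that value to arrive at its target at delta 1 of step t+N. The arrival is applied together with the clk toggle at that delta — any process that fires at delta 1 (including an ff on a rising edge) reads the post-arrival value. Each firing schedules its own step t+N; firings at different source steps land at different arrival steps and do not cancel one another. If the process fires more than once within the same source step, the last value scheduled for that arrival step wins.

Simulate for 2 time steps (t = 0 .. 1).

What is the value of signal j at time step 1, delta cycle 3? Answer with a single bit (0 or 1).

1

[bits: d,b,e,j,g,a,c,h,clk,f]
t=0: Δ0=1001011000 Δ1=1001011010 Δ2=1001010110 Δ3=1000010110 Δ4=0000010110 | 4Δ
t=1: Δ0=0000010110 Δ1=0100010100 Δ2=0101010100 Δ3=1101010100 | 3Δ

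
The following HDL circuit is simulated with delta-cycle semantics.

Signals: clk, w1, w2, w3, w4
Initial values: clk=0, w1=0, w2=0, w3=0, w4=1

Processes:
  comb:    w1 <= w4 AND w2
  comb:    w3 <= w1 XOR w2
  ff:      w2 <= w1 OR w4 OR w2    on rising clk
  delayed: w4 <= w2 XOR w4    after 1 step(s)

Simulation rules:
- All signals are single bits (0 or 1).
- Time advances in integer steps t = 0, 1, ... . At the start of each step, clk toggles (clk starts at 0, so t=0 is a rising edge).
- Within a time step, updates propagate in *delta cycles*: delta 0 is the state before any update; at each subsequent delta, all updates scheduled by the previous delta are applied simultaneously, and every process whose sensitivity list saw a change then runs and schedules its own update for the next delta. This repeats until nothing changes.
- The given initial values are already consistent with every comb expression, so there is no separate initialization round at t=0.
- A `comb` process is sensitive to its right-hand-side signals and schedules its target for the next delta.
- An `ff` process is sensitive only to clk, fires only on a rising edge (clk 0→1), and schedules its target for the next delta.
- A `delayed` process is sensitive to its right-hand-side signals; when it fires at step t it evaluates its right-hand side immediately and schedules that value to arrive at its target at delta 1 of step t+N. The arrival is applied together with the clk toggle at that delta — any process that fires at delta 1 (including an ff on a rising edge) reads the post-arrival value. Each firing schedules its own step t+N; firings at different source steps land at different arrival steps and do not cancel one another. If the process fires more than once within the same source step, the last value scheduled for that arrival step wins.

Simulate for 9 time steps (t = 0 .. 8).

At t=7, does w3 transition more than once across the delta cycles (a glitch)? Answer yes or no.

t0.Δ0 w4=1 clk=0 w3=0 w2=0 w1=0
t0.Δ1 w4=1 clk=1 w3=0 w2=0 w1=0
t0.Δ2 w4=1 clk=1 w3=0 w2=1 w1=0
t0.Δ3 w4=1 clk=1 w3=1 w2=1 w1=1
t0.Δ4 w4=1 clk=1 w3=0 w2=1 w1=1
t1.Δ0 w4=1 clk=1 w3=0 w2=1 w1=1
t1.Δ1 w4=0 clk=0 w3=0 w2=1 w1=1
t1.Δ2 w4=0 clk=0 w3=0 w2=1 w1=0
t1.Δ3 w4=0 clk=0 w3=1 w2=1 w1=0
t2.Δ0 w4=0 clk=0 w3=1 w2=1 w1=0
t2.Δ1 w4=1 clk=1 w3=1 w2=1 w1=0
t2.Δ2 w4=1 clk=1 w3=1 w2=1 w1=1
t2.Δ3 w4=1 clk=1 w3=0 w2=1 w1=1
t3.Δ0 w4=1 clk=1 w3=0 w2=1 w1=1
t3.Δ1 w4=0 clk=0 w3=0 w2=1 w1=1
t3.Δ2 w4=0 clk=0 w3=0 w2=1 w1=0
t3.Δ3 w4=0 clk=0 w3=1 w2=1 w1=0
t4.Δ0 w4=0 clk=0 w3=1 w2=1 w1=0
t4.Δ1 w4=1 clk=1 w3=1 w2=1 w1=0
t4.Δ2 w4=1 clk=1 w3=1 w2=1 w1=1
t4.Δ3 w4=1 clk=1 w3=0 w2=1 w1=1
t5.Δ0 w4=1 clk=1 w3=0 w2=1 w1=1
t5.Δ1 w4=0 clk=0 w3=0 w2=1 w1=1
t5.Δ2 w4=0 clk=0 w3=0 w2=1 w1=0
t5.Δ3 w4=0 clk=0 w3=1 w2=1 w1=0
t6.Δ0 w4=0 clk=0 w3=1 w2=1 w1=0
t6.Δ1 w4=1 clk=1 w3=1 w2=1 w1=0
t6.Δ2 w4=1 clk=1 w3=1 w2=1 w1=1
t6.Δ3 w4=1 clk=1 w3=0 w2=1 w1=1
t7.Δ0 w4=1 clk=1 w3=0 w2=1 w1=1
t7.Δ1 w4=0 clk=0 w3=0 w2=1 w1=1
t7.Δ2 w4=0 clk=0 w3=0 w2=1 w1=0
t7.Δ3 w4=0 clk=0 w3=1 w2=1 w1=0
t8.Δ0 w4=0 clk=0 w3=1 w2=1 w1=0
t8.Δ1 w4=1 clk=1 w3=1 w2=1 w1=0
t8.Δ2 w4=1 clk=1 w3=1 w2=1 w1=1
t8.Δ3 w4=1 clk=1 w3=0 w2=1 w1=1

no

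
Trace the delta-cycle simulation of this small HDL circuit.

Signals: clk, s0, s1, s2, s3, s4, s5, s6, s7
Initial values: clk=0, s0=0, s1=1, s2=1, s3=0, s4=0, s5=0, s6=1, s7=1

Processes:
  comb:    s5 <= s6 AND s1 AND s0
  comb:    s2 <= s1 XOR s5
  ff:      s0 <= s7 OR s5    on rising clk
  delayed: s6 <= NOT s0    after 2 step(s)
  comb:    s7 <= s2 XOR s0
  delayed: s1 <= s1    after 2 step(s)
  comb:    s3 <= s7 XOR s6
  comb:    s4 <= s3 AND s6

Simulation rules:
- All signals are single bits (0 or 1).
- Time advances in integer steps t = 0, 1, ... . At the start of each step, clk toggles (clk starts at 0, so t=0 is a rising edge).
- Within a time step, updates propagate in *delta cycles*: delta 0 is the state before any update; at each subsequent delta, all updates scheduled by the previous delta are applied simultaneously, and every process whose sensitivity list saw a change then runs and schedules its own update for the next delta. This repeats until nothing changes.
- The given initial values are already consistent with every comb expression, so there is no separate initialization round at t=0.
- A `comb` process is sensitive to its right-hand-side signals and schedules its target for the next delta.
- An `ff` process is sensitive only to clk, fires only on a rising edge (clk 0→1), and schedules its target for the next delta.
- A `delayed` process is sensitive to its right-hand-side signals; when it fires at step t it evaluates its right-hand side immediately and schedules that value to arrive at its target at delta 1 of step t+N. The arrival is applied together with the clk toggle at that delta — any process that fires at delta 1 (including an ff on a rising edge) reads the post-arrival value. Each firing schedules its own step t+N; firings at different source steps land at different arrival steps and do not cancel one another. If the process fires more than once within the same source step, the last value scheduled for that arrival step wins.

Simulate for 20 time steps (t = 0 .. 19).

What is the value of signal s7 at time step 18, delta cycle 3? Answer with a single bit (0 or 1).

t0.Δ0 s7=1 clk=0 s3=0 s6=1 s0=0 s4=0 s2=1 s1=1 s5=0
t0.Δ1 s7=1 clk=1 s3=0 s6=1 s0=0 s4=0 s2=1 s1=1 s5=0
t0.Δ2 s7=1 clk=1 s3=0 s6=1 s0=1 s4=0 s2=1 s1=1 s5=0
t0.Δ3 s7=0 clk=1 s3=0 s6=1 s0=1 s4=0 s2=1 s1=1 s5=1
t0.Δ4 s7=0 clk=1 s3=1 s6=1 s0=1 s4=0 s2=0 s1=1 s5=1
t0.Δ5 s7=1 clk=1 s3=1 s6=1 s0=1 s4=1 s2=0 s1=1 s5=1
t0.Δ6 s7=1 clk=1 s3=0 s6=1 s0=1 s4=1 s2=0 s1=1 s5=1
t0.Δ7 s7=1 clk=1 s3=0 s6=1 s0=1 s4=0 s2=0 s1=1 s5=1
t1.Δ0 s7=1 clk=1 s3=0 s6=1 s0=1 s4=0 s2=0 s1=1 s5=1
t1.Δ1 s7=1 clk=0 s3=0 s6=1 s0=1 s4=0 s2=0 s1=1 s5=1
t2.Δ0 s7=1 clk=0 s3=0 s6=1 s0=1 s4=0 s2=0 s1=1 s5=1
t2.Δ1 s7=1 clk=1 s3=0 s6=0 s0=1 s4=0 s2=0 s1=1 s5=1
t2.Δ2 s7=1 clk=1 s3=1 s6=0 s0=1 s4=0 s2=0 s1=1 s5=0
t2.Δ3 s7=1 clk=1 s3=1 s6=0 s0=1 s4=0 s2=1 s1=1 s5=0
t2.Δ4 s7=0 clk=1 s3=1 s6=0 s0=1 s4=0 s2=1 s1=1 s5=0
t2.Δ5 s7=0 clk=1 s3=0 s6=0 s0=1 s4=0 s2=1 s1=1 s5=0
t3.Δ0 s7=0 clk=1 s3=0 s6=0 s0=1 s4=0 s2=1 s1=1 s5=0
t3.Δ1 s7=0 clk=0 s3=0 s6=0 s0=1 s4=0 s2=1 s1=1 s5=0
t4.Δ0 s7=0 clk=0 s3=0 s6=0 s0=1 s4=0 s2=1 s1=1 s5=0
t4.Δ1 s7=0 clk=1 s3=0 s6=0 s0=1 s4=0 s2=1 s1=1 s5=0
t4.Δ2 s7=0 clk=1 s3=0 s6=0 s0=0 s4=0 s2=1 s1=1 s5=0
t4.Δ3 s7=1 clk=1 s3=0 s6=0 s0=0 s4=0 s2=1 s1=1 s5=0
t4.Δ4 s7=1 clk=1 s3=1 s6=0 s0=0 s4=0 s2=1 s1=1 s5=0
t5.Δ0 s7=1 clk=1 s3=1 s6=0 s0=0 s4=0 s2=1 s1=1 s5=0
t5.Δ1 s7=1 clk=0 s3=1 s6=0 s0=0 s4=0 s2=1 s1=1 s5=0
t6.Δ0 s7=1 clk=0 s3=1 s6=0 s0=0 s4=0 s2=1 s1=1 s5=0
t6.Δ1 s7=1 clk=1 s3=1 s6=1 s0=0 s4=0 s2=1 s1=1 s5=0
t6.Δ2 s7=1 clk=1 s3=0 s6=1 s0=1 s4=1 s2=1 s1=1 s5=0
t6.Δ3 s7=0 clk=1 s3=0 s6=1 s0=1 s4=0 s2=1 s1=1 s5=1
t6.Δ4 s7=0 clk=1 s3=1 s6=1 s0=1 s4=0 s2=0 s1=1 s5=1
t6.Δ5 s7=1 clk=1 s3=1 s6=1 s0=1 s4=1 s2=0 s1=1 s5=1
t6.Δ6 s7=1 clk=1 s3=0 s6=1 s0=1 s4=1 s2=0 s1=1 s5=1
t6.Δ7 s7=1 clk=1 s3=0 s6=1 s0=1 s4=0 s2=0 s1=1 s5=1
t7.Δ0 s7=1 clk=1 s3=0 s6=1 s0=1 s4=0 s2=0 s1=1 s5=1
t7.Δ1 s7=1 clk=0 s3=0 s6=1 s0=1 s4=0 s2=0 s1=1 s5=1
t8.Δ0 s7=1 clk=0 s3=0 s6=1 s0=1 s4=0 s2=0 s1=1 s5=1
t8.Δ1 s7=1 clk=1 s3=0 s6=0 s0=1 s4=0 s2=0 s1=1 s5=1
t8.Δ2 s7=1 clk=1 s3=1 s6=0 s0=1 s4=0 s2=0 s1=1 s5=0
t8.Δ3 s7=1 clk=1 s3=1 s6=0 s0=1 s4=0 s2=1 s1=1 s5=0
t8.Δ4 s7=0 clk=1 s3=1 s6=0 s0=1 s4=0 s2=1 s1=1 s5=0
t8.Δ5 s7=0 clk=1 s3=0 s6=0 s0=1 s4=0 s2=1 s1=1 s5=0
t9.Δ0 s7=0 clk=1 s3=0 s6=0 s0=1 s4=0 s2=1 s1=1 s5=0
t9.Δ1 s7=0 clk=0 s3=0 s6=0 s0=1 s4=0 s2=1 s1=1 s5=0
t10.Δ0 s7=0 clk=0 s3=0 s6=0 s0=1 s4=0 s2=1 s1=1 s5=0
t10.Δ1 s7=0 clk=1 s3=0 s6=0 s0=1 s4=0 s2=1 s1=1 s5=0
t10.Δ2 s7=0 clk=1 s3=0 s6=0 s0=0 s4=0 s2=1 s1=1 s5=0
t10.Δ3 s7=1 clk=1 s3=0 s6=0 s0=0 s4=0 s2=1 s1=1 s5=0
t10.Δ4 s7=1 clk=1 s3=1 s6=0 s0=0 s4=0 s2=1 s1=1 s5=0
t11.Δ0 s7=1 clk=1 s3=1 s6=0 s0=0 s4=0 s2=1 s1=1 s5=0
t11.Δ1 s7=1 clk=0 s3=1 s6=0 s0=0 s4=0 s2=1 s1=1 s5=0
t12.Δ0 s7=1 clk=0 s3=1 s6=0 s0=0 s4=0 s2=1 s1=1 s5=0
t12.Δ1 s7=1 clk=1 s3=1 s6=1 s0=0 s4=0 s2=1 s1=1 s5=0
t12.Δ2 s7=1 clk=1 s3=0 s6=1 s0=1 s4=1 s2=1 s1=1 s5=0
t12.Δ3 s7=0 clk=1 s3=0 s6=1 s0=1 s4=0 s2=1 s1=1 s5=1
t12.Δ4 s7=0 clk=1 s3=1 s6=1 s0=1 s4=0 s2=0 s1=1 s5=1
t12.Δ5 s7=1 clk=1 s3=1 s6=1 s0=1 s4=1 s2=0 s1=1 s5=1
t12.Δ6 s7=1 clk=1 s3=0 s6=1 s0=1 s4=1 s2=0 s1=1 s5=1
t12.Δ7 s7=1 clk=1 s3=0 s6=1 s0=1 s4=0 s2=0 s1=1 s5=1
t13.Δ0 s7=1 clk=1 s3=0 s6=1 s0=1 s4=0 s2=0 s1=1 s5=1
t13.Δ1 s7=1 clk=0 s3=0 s6=1 s0=1 s4=0 s2=0 s1=1 s5=1
t14.Δ0 s7=1 clk=0 s3=0 s6=1 s0=1 s4=0 s2=0 s1=1 s5=1
t14.Δ1 s7=1 clk=1 s3=0 s6=0 s0=1 s4=0 s2=0 s1=1 s5=1
t14.Δ2 s7=1 clk=1 s3=1 s6=0 s0=1 s4=0 s2=0 s1=1 s5=0
t14.Δ3 s7=1 clk=1 s3=1 s6=0 s0=1 s4=0 s2=1 s1=1 s5=0
t14.Δ4 s7=0 clk=1 s3=1 s6=0 s0=1 s4=0 s2=1 s1=1 s5=0
t14.Δ5 s7=0 clk=1 s3=0 s6=0 s0=1 s4=0 s2=1 s1=1 s5=0
t15.Δ0 s7=0 clk=1 s3=0 s6=0 s0=1 s4=0 s2=1 s1=1 s5=0
t15.Δ1 s7=0 clk=0 s3=0 s6=0 s0=1 s4=0 s2=1 s1=1 s5=0
t16.Δ0 s7=0 clk=0 s3=0 s6=0 s0=1 s4=0 s2=1 s1=1 s5=0
t16.Δ1 s7=0 clk=1 s3=0 s6=0 s0=1 s4=0 s2=1 s1=1 s5=0
t16.Δ2 s7=0 clk=1 s3=0 s6=0 s0=0 s4=0 s2=1 s1=1 s5=0
t16.Δ3 s7=1 clk=1 s3=0 s6=0 s0=0 s4=0 s2=1 s1=1 s5=0
t16.Δ4 s7=1 clk=1 s3=1 s6=0 s0=0 s4=0 s2=1 s1=1 s5=0
t17.Δ0 s7=1 clk=1 s3=1 s6=0 s0=0 s4=0 s2=1 s1=1 s5=0
t17.Δ1 s7=1 clk=0 s3=1 s6=0 s0=0 s4=0 s2=1 s1=1 s5=0
t18.Δ0 s7=1 clk=0 s3=1 s6=0 s0=0 s4=0 s2=1 s1=1 s5=0
t18.Δ1 s7=1 clk=1 s3=1 s6=1 s0=0 s4=0 s2=1 s1=1 s5=0
t18.Δ2 s7=1 clk=1 s3=0 s6=1 s0=1 s4=1 s2=1 s1=1 s5=0
t18.Δ3 s7=0 clk=1 s3=0 s6=1 s0=1 s4=0 s2=1 s1=1 s5=1
t18.Δ4 s7=0 clk=1 s3=1 s6=1 s0=1 s4=0 s2=0 s1=1 s5=1
t18.Δ5 s7=1 clk=1 s3=1 s6=1 s0=1 s4=1 s2=0 s1=1 s5=1
t18.Δ6 s7=1 clk=1 s3=0 s6=1 s0=1 s4=1 s2=0 s1=1 s5=1
t18.Δ7 s7=1 clk=1 s3=0 s6=1 s0=1 s4=0 s2=0 s1=1 s5=1
t19.Δ0 s7=1 clk=1 s3=0 s6=1 s0=1 s4=0 s2=0 s1=1 s5=1
t19.Δ1 s7=1 clk=0 s3=0 s6=1 s0=1 s4=0 s2=0 s1=1 s5=1

0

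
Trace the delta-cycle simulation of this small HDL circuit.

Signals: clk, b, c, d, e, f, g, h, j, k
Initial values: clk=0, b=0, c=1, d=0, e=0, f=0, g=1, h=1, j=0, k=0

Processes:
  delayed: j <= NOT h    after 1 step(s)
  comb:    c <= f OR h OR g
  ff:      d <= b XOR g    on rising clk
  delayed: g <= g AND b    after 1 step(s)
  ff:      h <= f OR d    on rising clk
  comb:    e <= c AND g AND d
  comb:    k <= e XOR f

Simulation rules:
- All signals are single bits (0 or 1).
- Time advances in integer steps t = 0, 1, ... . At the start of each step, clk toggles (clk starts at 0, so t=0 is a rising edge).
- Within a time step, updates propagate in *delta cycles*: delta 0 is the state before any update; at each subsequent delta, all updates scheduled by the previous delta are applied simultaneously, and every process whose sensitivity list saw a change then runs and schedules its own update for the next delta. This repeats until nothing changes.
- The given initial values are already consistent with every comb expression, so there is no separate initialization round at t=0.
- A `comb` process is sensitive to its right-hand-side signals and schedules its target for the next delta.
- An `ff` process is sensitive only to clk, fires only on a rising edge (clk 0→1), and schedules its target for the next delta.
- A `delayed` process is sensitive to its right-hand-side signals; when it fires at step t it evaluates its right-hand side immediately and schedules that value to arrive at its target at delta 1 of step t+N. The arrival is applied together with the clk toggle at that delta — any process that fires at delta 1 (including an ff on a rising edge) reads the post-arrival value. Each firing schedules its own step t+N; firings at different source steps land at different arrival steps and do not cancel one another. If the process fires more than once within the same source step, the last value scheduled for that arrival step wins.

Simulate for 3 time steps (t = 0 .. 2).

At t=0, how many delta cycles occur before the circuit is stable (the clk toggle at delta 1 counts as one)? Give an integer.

4

t0.Δ0 h=1 g=1 j=0 k=0 e=0 d=0 b=0 f=0 clk=0 c=1
t0.Δ1 h=1 g=1 j=0 k=0 e=0 d=0 b=0 f=0 clk=1 c=1
t0.Δ2 h=0 g=1 j=0 k=0 e=0 d=1 b=0 f=0 clk=1 c=1
t0.Δ3 h=0 g=1 j=0 k=0 e=1 d=1 b=0 f=0 clk=1 c=1
t0.Δ4 h=0 g=1 j=0 k=1 e=1 d=1 b=0 f=0 clk=1 c=1
t1.Δ0 h=0 g=1 j=0 k=1 e=1 d=1 b=0 f=0 clk=1 c=1
t1.Δ1 h=0 g=1 j=1 k=1 e=1 d=1 b=0 f=0 clk=0 c=1
t2.Δ0 h=0 g=1 j=1 k=1 e=1 d=1 b=0 f=0 clk=0 c=1
t2.Δ1 h=0 g=1 j=1 k=1 e=1 d=1 b=0 f=0 clk=1 c=1
t2.Δ2 h=1 g=1 j=1 k=1 e=1 d=1 b=0 f=0 clk=1 c=1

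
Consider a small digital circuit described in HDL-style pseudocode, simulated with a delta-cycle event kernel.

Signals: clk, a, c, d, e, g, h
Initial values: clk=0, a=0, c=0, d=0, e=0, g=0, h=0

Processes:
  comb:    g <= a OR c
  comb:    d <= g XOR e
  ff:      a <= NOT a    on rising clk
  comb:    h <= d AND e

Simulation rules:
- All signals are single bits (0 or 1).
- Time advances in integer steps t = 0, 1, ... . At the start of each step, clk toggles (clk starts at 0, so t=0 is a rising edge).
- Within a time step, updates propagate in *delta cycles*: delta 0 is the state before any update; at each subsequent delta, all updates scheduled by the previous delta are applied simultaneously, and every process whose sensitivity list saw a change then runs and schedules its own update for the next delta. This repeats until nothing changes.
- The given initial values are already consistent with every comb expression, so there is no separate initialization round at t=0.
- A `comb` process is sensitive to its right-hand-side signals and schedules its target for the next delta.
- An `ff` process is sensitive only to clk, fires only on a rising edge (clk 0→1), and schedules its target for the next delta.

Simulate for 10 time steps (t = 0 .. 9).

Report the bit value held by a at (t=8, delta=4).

t=0 Δ0: g=0 d=0 c=0 a=0 clk=0 e=0 h=0
  Δ1: clk:0→1
  Δ2: a:0→1
  Δ3: g:0→1
  Δ4: d:0→1
  (4Δ to stable)
t=1 Δ0: g=1 d=1 c=0 a=1 clk=1 e=0 h=0
  Δ1: clk:1→0
  (1Δ to stable)
t=2 Δ0: g=1 d=1 c=0 a=1 clk=0 e=0 h=0
  Δ1: clk:0→1
  Δ2: a:1→0
  Δ3: g:1→0
  Δ4: d:1→0
  (4Δ to stable)
t=3 Δ0: g=0 d=0 c=0 a=0 clk=1 e=0 h=0
  Δ1: clk:1→0
  (1Δ to stable)
t=4 Δ0: g=0 d=0 c=0 a=0 clk=0 e=0 h=0
  Δ1: clk:0→1
  Δ2: a:0→1
  Δ3: g:0→1
  Δ4: d:0→1
  (4Δ to stable)
t=5 Δ0: g=1 d=1 c=0 a=1 clk=1 e=0 h=0
  Δ1: clk:1→0
  (1Δ to stable)
t=6 Δ0: g=1 d=1 c=0 a=1 clk=0 e=0 h=0
  Δ1: clk:0→1
  Δ2: a:1→0
  Δ3: g:1→0
  Δ4: d:1→0
  (4Δ to stable)
t=7 Δ0: g=0 d=0 c=0 a=0 clk=1 e=0 h=0
  Δ1: clk:1→0
  (1Δ to stable)
t=8 Δ0: g=0 d=0 c=0 a=0 clk=0 e=0 h=0
  Δ1: clk:0→1
  Δ2: a:0→1
  Δ3: g:0→1
  Δ4: d:0→1
  (4Δ to stable)
t=9 Δ0: g=1 d=1 c=0 a=1 clk=1 e=0 h=0
  Δ1: clk:1→0
  (1Δ to stable)

1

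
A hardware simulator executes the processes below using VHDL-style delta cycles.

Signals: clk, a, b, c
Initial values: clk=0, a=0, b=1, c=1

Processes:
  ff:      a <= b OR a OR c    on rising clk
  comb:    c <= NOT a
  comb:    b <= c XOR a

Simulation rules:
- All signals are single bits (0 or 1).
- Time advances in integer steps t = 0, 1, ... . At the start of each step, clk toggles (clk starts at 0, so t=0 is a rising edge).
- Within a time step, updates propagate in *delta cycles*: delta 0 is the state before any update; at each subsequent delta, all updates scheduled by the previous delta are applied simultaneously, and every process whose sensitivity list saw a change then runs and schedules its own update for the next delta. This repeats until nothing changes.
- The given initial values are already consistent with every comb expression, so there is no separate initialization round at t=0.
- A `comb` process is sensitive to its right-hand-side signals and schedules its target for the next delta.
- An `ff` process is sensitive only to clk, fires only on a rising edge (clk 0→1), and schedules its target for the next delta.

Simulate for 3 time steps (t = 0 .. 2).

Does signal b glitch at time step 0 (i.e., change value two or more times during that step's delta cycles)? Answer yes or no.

t=0 Δ0: b=1 c=1 a=0 clk=0
  Δ1: clk:0→1
  Δ2: a:0→1
  Δ3: b:1→0, c:1→0
  Δ4: b:0→1
  (4Δ to stable)
t=1 Δ0: b=1 c=0 a=1 clk=1
  Δ1: clk:1→0
  (1Δ to stable)
t=2 Δ0: b=1 c=0 a=1 clk=0
  Δ1: clk:0→1
  (1Δ to stable)

yes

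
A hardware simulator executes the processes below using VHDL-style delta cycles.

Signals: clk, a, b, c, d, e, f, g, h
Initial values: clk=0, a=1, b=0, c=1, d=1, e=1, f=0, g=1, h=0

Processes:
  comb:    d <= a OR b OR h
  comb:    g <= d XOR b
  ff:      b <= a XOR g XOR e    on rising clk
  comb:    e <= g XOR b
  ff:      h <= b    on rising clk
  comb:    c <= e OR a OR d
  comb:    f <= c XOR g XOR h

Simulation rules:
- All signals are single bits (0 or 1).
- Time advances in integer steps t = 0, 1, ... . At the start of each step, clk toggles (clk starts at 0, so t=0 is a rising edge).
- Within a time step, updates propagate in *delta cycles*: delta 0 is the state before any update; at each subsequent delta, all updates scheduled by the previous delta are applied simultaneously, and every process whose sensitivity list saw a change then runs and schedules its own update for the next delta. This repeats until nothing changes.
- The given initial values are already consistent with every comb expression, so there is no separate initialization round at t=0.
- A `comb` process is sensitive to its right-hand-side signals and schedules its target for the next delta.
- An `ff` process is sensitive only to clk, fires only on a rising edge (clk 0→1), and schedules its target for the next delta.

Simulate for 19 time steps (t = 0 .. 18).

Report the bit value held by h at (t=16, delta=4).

0

[bits: a,b,c,e,clk,d,h,g,f]
t=0: Δ0=101101010 Δ1=101111010 Δ2=111111010 Δ3=111011000 Δ4=111111001 | 4Δ
t=1: Δ0=111111001 Δ1=111101001 | 1Δ
t=2: Δ0=111101001 Δ1=111111001 Δ2=101111101 Δ3=101011110 Δ4=101111111 | 4Δ
t=3: Δ0=101111111 Δ1=101101111 | 1Δ
t=4: Δ0=101101111 Δ1=101111111 Δ2=111111011 Δ3=111011000 Δ4=111111001 | 4Δ
t=5: Δ0=111111001 Δ1=111101001 | 1Δ
t=6: Δ0=111101001 Δ1=111111001 Δ2=101111101 Δ3=101011110 Δ4=101111111 | 4Δ
t=7: Δ0=101111111 Δ1=101101111 | 1Δ
t=8: Δ0=101101111 Δ1=101111111 Δ2=111111011 Δ3=111011000 Δ4=111111001 | 4Δ
t=9: Δ0=111111001 Δ1=111101001 | 1Δ
t=10: Δ0=111101001 Δ1=111111001 Δ2=101111101 Δ3=101011110 Δ4=101111111 | 4Δ
t=11: Δ0=101111111 Δ1=101101111 | 1Δ
t=12: Δ0=101101111 Δ1=101111111 Δ2=111111011 Δ3=111011000 Δ4=111111001 | 4Δ
t=13: Δ0=111111001 Δ1=111101001 | 1Δ
t=14: Δ0=111101001 Δ1=111111001 Δ2=101111101 Δ3=101011110 Δ4=101111111 | 4Δ
t=15: Δ0=101111111 Δ1=101101111 | 1Δ
t=16: Δ0=101101111 Δ1=101111111 Δ2=111111011 Δ3=111011000 Δ4=111111001 | 4Δ
t=17: Δ0=111111001 Δ1=111101001 | 1Δ
t=18: Δ0=111101001 Δ1=111111001 Δ2=101111101 Δ3=101011110 Δ4=101111111 | 4Δ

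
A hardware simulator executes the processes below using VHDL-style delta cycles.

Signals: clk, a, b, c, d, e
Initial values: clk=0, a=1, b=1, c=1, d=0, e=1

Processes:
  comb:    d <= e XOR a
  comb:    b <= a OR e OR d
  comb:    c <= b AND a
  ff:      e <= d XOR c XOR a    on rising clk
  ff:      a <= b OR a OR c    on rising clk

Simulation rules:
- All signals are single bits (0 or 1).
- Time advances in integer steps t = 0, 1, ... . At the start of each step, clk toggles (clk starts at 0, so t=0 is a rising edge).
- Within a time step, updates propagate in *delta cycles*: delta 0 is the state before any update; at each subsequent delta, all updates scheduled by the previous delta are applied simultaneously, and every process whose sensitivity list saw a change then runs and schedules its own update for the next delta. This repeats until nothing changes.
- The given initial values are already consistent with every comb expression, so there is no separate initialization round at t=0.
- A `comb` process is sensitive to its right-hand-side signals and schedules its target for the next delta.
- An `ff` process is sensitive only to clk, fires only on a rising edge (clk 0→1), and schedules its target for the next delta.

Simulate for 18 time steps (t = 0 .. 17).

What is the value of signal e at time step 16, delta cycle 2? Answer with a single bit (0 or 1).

0

[bits: c,b,d,e,clk,a]
t=0: Δ0=110101 Δ1=110111 Δ2=110011 Δ3=111011 | 3Δ
t=1: Δ0=111011 Δ1=111001 | 1Δ
t=2: Δ0=111001 Δ1=111011 Δ2=111111 Δ3=110111 | 3Δ
t=3: Δ0=110111 Δ1=110101 | 1Δ
t=4: Δ0=110101 Δ1=110111 Δ2=110011 Δ3=111011 | 3Δ
t=5: Δ0=111011 Δ1=111001 | 1Δ
t=6: Δ0=111001 Δ1=111011 Δ2=111111 Δ3=110111 | 3Δ
t=7: Δ0=110111 Δ1=110101 | 1Δ
t=8: Δ0=110101 Δ1=110111 Δ2=110011 Δ3=111011 | 3Δ
t=9: Δ0=111011 Δ1=111001 | 1Δ
t=10: Δ0=111001 Δ1=111011 Δ2=111111 Δ3=110111 | 3Δ
t=11: Δ0=110111 Δ1=110101 | 1Δ
t=12: Δ0=110101 Δ1=110111 Δ2=110011 Δ3=111011 | 3Δ
t=13: Δ0=111011 Δ1=111001 | 1Δ
t=14: Δ0=111001 Δ1=111011 Δ2=111111 Δ3=110111 | 3Δ
t=15: Δ0=110111 Δ1=110101 | 1Δ
t=16: Δ0=110101 Δ1=110111 Δ2=110011 Δ3=111011 | 3Δ
t=17: Δ0=111011 Δ1=111001 | 1Δ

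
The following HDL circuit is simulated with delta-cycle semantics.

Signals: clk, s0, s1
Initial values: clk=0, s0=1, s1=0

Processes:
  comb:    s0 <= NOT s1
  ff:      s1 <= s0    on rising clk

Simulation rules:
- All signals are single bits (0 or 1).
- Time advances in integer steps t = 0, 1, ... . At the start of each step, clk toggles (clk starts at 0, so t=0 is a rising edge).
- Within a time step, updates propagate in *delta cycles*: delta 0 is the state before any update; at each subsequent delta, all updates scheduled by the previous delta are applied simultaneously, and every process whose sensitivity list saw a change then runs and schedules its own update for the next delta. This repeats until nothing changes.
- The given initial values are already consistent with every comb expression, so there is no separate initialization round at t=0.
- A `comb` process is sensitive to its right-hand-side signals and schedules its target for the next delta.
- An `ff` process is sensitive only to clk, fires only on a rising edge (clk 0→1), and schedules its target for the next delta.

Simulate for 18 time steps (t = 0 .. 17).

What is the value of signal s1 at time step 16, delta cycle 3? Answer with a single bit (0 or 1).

1

[bits: clk,s0,s1]
t=0: Δ0=010 Δ1=110 Δ2=111 Δ3=101 | 3Δ
t=1: Δ0=101 Δ1=001 | 1Δ
t=2: Δ0=001 Δ1=101 Δ2=100 Δ3=110 | 3Δ
t=3: Δ0=110 Δ1=010 | 1Δ
t=4: Δ0=010 Δ1=110 Δ2=111 Δ3=101 | 3Δ
t=5: Δ0=101 Δ1=001 | 1Δ
t=6: Δ0=001 Δ1=101 Δ2=100 Δ3=110 | 3Δ
t=7: Δ0=110 Δ1=010 | 1Δ
t=8: Δ0=010 Δ1=110 Δ2=111 Δ3=101 | 3Δ
t=9: Δ0=101 Δ1=001 | 1Δ
t=10: Δ0=001 Δ1=101 Δ2=100 Δ3=110 | 3Δ
t=11: Δ0=110 Δ1=010 | 1Δ
t=12: Δ0=010 Δ1=110 Δ2=111 Δ3=101 | 3Δ
t=13: Δ0=101 Δ1=001 | 1Δ
t=14: Δ0=001 Δ1=101 Δ2=100 Δ3=110 | 3Δ
t=15: Δ0=110 Δ1=010 | 1Δ
t=16: Δ0=010 Δ1=110 Δ2=111 Δ3=101 | 3Δ
t=17: Δ0=101 Δ1=001 | 1Δ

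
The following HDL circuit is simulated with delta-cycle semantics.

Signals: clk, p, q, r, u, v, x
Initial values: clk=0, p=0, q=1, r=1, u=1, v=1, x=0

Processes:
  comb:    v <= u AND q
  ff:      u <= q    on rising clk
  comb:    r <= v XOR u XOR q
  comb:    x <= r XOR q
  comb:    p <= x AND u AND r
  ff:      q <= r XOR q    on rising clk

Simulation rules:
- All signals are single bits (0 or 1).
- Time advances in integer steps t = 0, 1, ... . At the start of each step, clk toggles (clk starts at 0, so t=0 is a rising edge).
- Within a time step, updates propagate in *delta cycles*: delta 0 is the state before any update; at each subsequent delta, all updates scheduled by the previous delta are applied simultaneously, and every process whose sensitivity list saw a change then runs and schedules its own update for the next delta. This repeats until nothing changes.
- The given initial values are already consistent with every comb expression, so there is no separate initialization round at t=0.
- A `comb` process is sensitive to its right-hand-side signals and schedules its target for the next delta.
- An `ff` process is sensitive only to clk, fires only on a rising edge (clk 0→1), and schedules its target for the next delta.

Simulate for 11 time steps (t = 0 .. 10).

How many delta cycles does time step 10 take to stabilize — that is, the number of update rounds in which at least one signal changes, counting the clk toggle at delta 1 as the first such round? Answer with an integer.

3

[bits: r,x,u,q,p,clk,v]
t=0: Δ0=1011001 Δ1=1011011 Δ2=1010011 Δ3=0110010 Δ4=1010010 Δ5=1110010 Δ6=1110110 | 6Δ
t=1: Δ0=1110110 Δ1=1110100 | 1Δ
t=2: Δ0=1110100 Δ1=1110110 Δ2=1101110 Δ3=1001010 | 3Δ
t=3: Δ0=1001010 Δ1=1001000 | 1Δ
t=4: Δ0=1001000 Δ1=1001010 Δ2=1010010 Δ3=1110010 Δ4=1110110 | 4Δ
t=5: Δ0=1110110 Δ1=1110100 | 1Δ
t=6: Δ0=1110100 Δ1=1110110 Δ2=1101110 Δ3=1001010 | 3Δ
t=7: Δ0=1001010 Δ1=1001000 | 1Δ
t=8: Δ0=1001000 Δ1=1001010 Δ2=1010010 Δ3=1110010 Δ4=1110110 | 4Δ
t=9: Δ0=1110110 Δ1=1110100 | 1Δ
t=10: Δ0=1110100 Δ1=1110110 Δ2=1101110 Δ3=1001010 | 3Δ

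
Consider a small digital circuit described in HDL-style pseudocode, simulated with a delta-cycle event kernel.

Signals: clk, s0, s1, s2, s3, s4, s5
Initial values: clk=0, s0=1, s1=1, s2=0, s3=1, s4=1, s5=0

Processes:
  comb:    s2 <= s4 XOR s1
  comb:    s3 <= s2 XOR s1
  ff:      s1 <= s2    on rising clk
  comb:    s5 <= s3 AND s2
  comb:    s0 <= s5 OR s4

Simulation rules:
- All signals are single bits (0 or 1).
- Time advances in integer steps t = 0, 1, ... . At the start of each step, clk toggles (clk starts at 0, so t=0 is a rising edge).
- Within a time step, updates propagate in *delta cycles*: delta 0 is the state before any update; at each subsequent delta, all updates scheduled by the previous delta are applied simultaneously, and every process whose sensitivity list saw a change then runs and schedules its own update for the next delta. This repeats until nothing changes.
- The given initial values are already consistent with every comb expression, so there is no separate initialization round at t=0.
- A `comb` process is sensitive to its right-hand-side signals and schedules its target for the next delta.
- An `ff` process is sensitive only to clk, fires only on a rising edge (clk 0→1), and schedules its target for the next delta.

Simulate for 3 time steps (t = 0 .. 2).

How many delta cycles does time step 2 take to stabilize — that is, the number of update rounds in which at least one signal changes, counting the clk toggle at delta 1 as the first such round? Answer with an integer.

t=0 Δ0: clk=0 s4=1 s5=0 s0=1 s3=1 s2=0 s1=1
  Δ1: clk:0→1
  Δ2: s1:1→0
  Δ3: s3:1→0, s2:0→1
  Δ4: s3:0→1
  Δ5: s5:0→1
  (5Δ to stable)
t=1 Δ0: clk=1 s4=1 s5=1 s0=1 s3=1 s2=1 s1=0
  Δ1: clk:1→0
  (1Δ to stable)
t=2 Δ0: clk=0 s4=1 s5=1 s0=1 s3=1 s2=1 s1=0
  Δ1: clk:0→1
  Δ2: s1:0→1
  Δ3: s3:1→0, s2:1→0
  Δ4: s5:1→0, s3:0→1
  (4Δ to stable)

4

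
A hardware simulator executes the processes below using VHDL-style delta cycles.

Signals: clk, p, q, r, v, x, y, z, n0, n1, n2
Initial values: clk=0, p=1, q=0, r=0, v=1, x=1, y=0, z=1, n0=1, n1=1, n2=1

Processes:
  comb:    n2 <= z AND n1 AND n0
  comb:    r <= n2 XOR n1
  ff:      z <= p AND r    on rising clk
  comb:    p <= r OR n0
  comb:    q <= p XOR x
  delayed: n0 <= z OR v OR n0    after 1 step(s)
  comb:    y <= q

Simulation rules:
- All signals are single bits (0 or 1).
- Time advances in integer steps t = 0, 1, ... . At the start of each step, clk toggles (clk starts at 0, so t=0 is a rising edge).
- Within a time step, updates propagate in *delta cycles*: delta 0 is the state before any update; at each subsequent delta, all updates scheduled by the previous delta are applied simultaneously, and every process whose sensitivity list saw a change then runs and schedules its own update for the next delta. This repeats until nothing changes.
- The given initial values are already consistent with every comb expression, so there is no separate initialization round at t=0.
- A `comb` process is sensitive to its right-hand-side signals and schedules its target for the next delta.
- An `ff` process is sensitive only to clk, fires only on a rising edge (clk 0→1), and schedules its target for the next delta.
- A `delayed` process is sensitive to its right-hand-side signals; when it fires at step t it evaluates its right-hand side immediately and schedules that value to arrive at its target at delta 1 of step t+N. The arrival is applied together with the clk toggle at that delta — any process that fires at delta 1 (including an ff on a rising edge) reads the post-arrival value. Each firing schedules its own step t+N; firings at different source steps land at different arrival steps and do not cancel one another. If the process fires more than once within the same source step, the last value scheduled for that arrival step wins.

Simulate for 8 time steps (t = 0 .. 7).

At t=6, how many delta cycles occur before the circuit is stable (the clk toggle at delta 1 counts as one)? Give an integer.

4

[bits: q,x,y,clk,p,r,n1,n0,n2,v,z]
t=0: Δ0=01001011111 Δ1=01011011111 Δ2=01011011110 Δ3=01011011010 Δ4=01011111010 | 4Δ
t=1: Δ0=01011111010 Δ1=01001111010 | 1Δ
t=2: Δ0=01001111010 Δ1=01011111010 Δ2=01011111011 Δ3=01011111111 Δ4=01011011111 | 4Δ
t=3: Δ0=01011011111 Δ1=01001011111 | 1Δ
t=4: Δ0=01001011111 Δ1=01011011111 Δ2=01011011110 Δ3=01011011010 Δ4=01011111010 | 4Δ
t=5: Δ0=01011111010 Δ1=01001111010 | 1Δ
t=6: Δ0=01001111010 Δ1=01011111010 Δ2=01011111011 Δ3=01011111111 Δ4=01011011111 | 4Δ
t=7: Δ0=01011011111 Δ1=01001011111 | 1Δ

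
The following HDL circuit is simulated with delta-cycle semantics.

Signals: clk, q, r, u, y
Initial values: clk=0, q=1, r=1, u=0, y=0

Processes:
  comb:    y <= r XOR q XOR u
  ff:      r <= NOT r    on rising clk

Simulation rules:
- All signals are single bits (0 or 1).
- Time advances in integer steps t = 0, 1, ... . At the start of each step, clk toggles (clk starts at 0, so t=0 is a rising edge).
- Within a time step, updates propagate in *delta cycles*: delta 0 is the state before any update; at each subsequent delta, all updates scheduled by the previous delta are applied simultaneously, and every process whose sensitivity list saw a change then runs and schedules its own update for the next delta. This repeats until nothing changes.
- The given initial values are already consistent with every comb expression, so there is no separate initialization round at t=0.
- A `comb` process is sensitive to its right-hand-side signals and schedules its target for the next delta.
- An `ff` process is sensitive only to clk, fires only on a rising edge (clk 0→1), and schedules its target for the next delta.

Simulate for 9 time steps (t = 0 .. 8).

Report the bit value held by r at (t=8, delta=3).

0

t=0 Δ0: y=0 u=0 q=1 clk=0 r=1
  Δ1: clk:0→1
  Δ2: r:1→0
  Δ3: y:0→1
  (3Δ to stable)
t=1 Δ0: y=1 u=0 q=1 clk=1 r=0
  Δ1: clk:1→0
  (1Δ to stable)
t=2 Δ0: y=1 u=0 q=1 clk=0 r=0
  Δ1: clk:0→1
  Δ2: r:0→1
  Δ3: y:1→0
  (3Δ to stable)
t=3 Δ0: y=0 u=0 q=1 clk=1 r=1
  Δ1: clk:1→0
  (1Δ to stable)
t=4 Δ0: y=0 u=0 q=1 clk=0 r=1
  Δ1: clk:0→1
  Δ2: r:1→0
  Δ3: y:0→1
  (3Δ to stable)
t=5 Δ0: y=1 u=0 q=1 clk=1 r=0
  Δ1: clk:1→0
  (1Δ to stable)
t=6 Δ0: y=1 u=0 q=1 clk=0 r=0
  Δ1: clk:0→1
  Δ2: r:0→1
  Δ3: y:1→0
  (3Δ to stable)
t=7 Δ0: y=0 u=0 q=1 clk=1 r=1
  Δ1: clk:1→0
  (1Δ to stable)
t=8 Δ0: y=0 u=0 q=1 clk=0 r=1
  Δ1: clk:0→1
  Δ2: r:1→0
  Δ3: y:0→1
  (3Δ to stable)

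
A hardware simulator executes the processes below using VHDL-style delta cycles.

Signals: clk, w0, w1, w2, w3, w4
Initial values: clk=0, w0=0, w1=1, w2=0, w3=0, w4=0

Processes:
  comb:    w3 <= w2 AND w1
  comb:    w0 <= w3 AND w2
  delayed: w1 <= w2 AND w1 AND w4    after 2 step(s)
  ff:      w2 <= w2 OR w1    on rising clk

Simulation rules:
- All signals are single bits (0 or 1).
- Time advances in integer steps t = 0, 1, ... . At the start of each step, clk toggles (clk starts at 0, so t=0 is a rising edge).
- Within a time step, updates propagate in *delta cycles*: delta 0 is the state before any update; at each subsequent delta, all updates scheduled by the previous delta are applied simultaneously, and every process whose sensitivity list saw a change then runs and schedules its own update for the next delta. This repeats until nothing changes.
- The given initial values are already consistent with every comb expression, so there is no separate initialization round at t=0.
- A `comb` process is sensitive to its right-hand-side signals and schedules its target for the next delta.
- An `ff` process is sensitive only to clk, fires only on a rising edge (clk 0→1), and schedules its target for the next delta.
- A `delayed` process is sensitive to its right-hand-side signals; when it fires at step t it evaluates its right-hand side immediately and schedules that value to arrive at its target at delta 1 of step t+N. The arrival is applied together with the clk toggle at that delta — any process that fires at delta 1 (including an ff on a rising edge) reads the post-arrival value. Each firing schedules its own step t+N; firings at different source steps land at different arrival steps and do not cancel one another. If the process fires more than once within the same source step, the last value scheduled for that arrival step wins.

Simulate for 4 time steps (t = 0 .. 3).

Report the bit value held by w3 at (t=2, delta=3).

0

[bits: w4,w3,w0,w1,w2,clk]
t=0: Δ0=000100 Δ1=000101 Δ2=000111 Δ3=010111 Δ4=011111 | 4Δ
t=1: Δ0=011111 Δ1=011110 | 1Δ
t=2: Δ0=011110 Δ1=011011 Δ2=001011 Δ3=000011 | 3Δ
t=3: Δ0=000011 Δ1=000010 | 1Δ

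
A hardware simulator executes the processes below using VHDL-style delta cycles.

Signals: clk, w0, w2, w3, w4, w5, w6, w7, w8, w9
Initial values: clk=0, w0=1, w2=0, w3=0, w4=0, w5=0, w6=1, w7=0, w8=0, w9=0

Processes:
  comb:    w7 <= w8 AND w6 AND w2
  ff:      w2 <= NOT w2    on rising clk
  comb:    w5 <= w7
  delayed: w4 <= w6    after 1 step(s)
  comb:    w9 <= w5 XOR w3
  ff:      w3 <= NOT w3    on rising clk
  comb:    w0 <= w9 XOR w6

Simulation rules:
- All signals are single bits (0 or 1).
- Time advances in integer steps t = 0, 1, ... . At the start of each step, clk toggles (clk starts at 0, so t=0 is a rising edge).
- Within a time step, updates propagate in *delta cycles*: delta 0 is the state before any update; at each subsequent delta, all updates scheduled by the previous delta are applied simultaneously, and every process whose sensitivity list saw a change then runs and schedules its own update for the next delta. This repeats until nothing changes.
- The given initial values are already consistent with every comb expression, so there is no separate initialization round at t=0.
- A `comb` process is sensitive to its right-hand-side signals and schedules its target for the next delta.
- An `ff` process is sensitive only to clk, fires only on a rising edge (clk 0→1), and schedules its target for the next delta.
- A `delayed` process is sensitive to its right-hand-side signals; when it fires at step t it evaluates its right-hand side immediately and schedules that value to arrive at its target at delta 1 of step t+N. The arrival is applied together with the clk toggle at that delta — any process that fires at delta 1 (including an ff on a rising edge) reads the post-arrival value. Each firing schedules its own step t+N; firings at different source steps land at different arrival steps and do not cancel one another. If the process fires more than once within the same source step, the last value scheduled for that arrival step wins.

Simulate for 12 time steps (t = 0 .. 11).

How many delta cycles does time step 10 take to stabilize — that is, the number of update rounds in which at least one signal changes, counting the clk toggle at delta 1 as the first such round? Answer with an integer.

4

t=0 Δ0: w5=0 w9=0 w4=0 w2=0 w3=0 w7=0 w0=1 w8=0 clk=0 w6=1
  Δ1: clk:0→1
  Δ2: w2:0→1, w3:0→1
  Δ3: w9:0→1
  Δ4: w0:1→0
  (4Δ to stable)
t=1 Δ0: w5=0 w9=1 w4=0 w2=1 w3=1 w7=0 w0=0 w8=0 clk=1 w6=1
  Δ1: clk:1→0
  (1Δ to stable)
t=2 Δ0: w5=0 w9=1 w4=0 w2=1 w3=1 w7=0 w0=0 w8=0 clk=0 w6=1
  Δ1: clk:0→1
  Δ2: w2:1→0, w3:1→0
  Δ3: w9:1→0
  Δ4: w0:0→1
  (4Δ to stable)
t=3 Δ0: w5=0 w9=0 w4=0 w2=0 w3=0 w7=0 w0=1 w8=0 clk=1 w6=1
  Δ1: clk:1→0
  (1Δ to stable)
t=4 Δ0: w5=0 w9=0 w4=0 w2=0 w3=0 w7=0 w0=1 w8=0 clk=0 w6=1
  Δ1: clk:0→1
  Δ2: w2:0→1, w3:0→1
  Δ3: w9:0→1
  Δ4: w0:1→0
  (4Δ to stable)
t=5 Δ0: w5=0 w9=1 w4=0 w2=1 w3=1 w7=0 w0=0 w8=0 clk=1 w6=1
  Δ1: clk:1→0
  (1Δ to stable)
t=6 Δ0: w5=0 w9=1 w4=0 w2=1 w3=1 w7=0 w0=0 w8=0 clk=0 w6=1
  Δ1: clk:0→1
  Δ2: w2:1→0, w3:1→0
  Δ3: w9:1→0
  Δ4: w0:0→1
  (4Δ to stable)
t=7 Δ0: w5=0 w9=0 w4=0 w2=0 w3=0 w7=0 w0=1 w8=0 clk=1 w6=1
  Δ1: clk:1→0
  (1Δ to stable)
t=8 Δ0: w5=0 w9=0 w4=0 w2=0 w3=0 w7=0 w0=1 w8=0 clk=0 w6=1
  Δ1: clk:0→1
  Δ2: w2:0→1, w3:0→1
  Δ3: w9:0→1
  Δ4: w0:1→0
  (4Δ to stable)
t=9 Δ0: w5=0 w9=1 w4=0 w2=1 w3=1 w7=0 w0=0 w8=0 clk=1 w6=1
  Δ1: clk:1→0
  (1Δ to stable)
t=10 Δ0: w5=0 w9=1 w4=0 w2=1 w3=1 w7=0 w0=0 w8=0 clk=0 w6=1
  Δ1: clk:0→1
  Δ2: w2:1→0, w3:1→0
  Δ3: w9:1→0
  Δ4: w0:0→1
  (4Δ to stable)
t=11 Δ0: w5=0 w9=0 w4=0 w2=0 w3=0 w7=0 w0=1 w8=0 clk=1 w6=1
  Δ1: clk:1→0
  (1Δ to stable)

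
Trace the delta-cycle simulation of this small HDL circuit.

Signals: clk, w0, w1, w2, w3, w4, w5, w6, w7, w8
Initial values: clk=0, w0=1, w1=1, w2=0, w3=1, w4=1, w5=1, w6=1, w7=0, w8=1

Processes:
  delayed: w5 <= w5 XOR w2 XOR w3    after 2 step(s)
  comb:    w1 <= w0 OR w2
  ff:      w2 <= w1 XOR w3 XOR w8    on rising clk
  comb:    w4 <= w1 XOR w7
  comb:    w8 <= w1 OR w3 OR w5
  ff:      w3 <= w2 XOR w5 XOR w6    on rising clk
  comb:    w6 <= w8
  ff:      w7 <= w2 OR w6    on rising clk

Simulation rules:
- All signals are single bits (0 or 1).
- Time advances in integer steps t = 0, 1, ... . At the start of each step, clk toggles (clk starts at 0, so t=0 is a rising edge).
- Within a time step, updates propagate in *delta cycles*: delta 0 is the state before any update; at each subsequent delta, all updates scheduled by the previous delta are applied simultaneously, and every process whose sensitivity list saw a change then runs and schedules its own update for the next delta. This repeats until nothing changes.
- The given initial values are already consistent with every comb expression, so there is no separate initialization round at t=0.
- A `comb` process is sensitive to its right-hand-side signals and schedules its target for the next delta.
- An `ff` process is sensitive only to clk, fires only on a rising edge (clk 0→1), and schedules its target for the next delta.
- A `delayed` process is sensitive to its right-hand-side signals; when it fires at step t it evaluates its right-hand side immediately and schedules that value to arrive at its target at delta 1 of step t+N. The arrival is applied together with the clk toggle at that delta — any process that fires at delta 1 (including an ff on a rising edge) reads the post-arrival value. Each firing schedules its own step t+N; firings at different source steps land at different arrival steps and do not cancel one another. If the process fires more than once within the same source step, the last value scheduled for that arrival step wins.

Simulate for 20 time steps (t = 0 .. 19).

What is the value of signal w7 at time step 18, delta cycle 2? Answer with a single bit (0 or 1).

1

t0.Δ0 w0=1 w4=1 w5=1 w7=0 w6=1 w3=1 w8=1 clk=0 w2=0 w1=1
t0.Δ1 w0=1 w4=1 w5=1 w7=0 w6=1 w3=1 w8=1 clk=1 w2=0 w1=1
t0.Δ2 w0=1 w4=1 w5=1 w7=1 w6=1 w3=0 w8=1 clk=1 w2=1 w1=1
t0.Δ3 w0=1 w4=0 w5=1 w7=1 w6=1 w3=0 w8=1 clk=1 w2=1 w1=1
t1.Δ0 w0=1 w4=0 w5=1 w7=1 w6=1 w3=0 w8=1 clk=1 w2=1 w1=1
t1.Δ1 w0=1 w4=0 w5=1 w7=1 w6=1 w3=0 w8=1 clk=0 w2=1 w1=1
t2.Δ0 w0=1 w4=0 w5=1 w7=1 w6=1 w3=0 w8=1 clk=0 w2=1 w1=1
t2.Δ1 w0=1 w4=0 w5=0 w7=1 w6=1 w3=0 w8=1 clk=1 w2=1 w1=1
t2.Δ2 w0=1 w4=0 w5=0 w7=1 w6=1 w3=0 w8=1 clk=1 w2=0 w1=1
t3.Δ0 w0=1 w4=0 w5=0 w7=1 w6=1 w3=0 w8=1 clk=1 w2=0 w1=1
t3.Δ1 w0=1 w4=0 w5=0 w7=1 w6=1 w3=0 w8=1 clk=0 w2=0 w1=1
t4.Δ0 w0=1 w4=0 w5=0 w7=1 w6=1 w3=0 w8=1 clk=0 w2=0 w1=1
t4.Δ1 w0=1 w4=0 w5=0 w7=1 w6=1 w3=0 w8=1 clk=1 w2=0 w1=1
t4.Δ2 w0=1 w4=0 w5=0 w7=1 w6=1 w3=1 w8=1 clk=1 w2=0 w1=1
t5.Δ0 w0=1 w4=0 w5=0 w7=1 w6=1 w3=1 w8=1 clk=1 w2=0 w1=1
t5.Δ1 w0=1 w4=0 w5=0 w7=1 w6=1 w3=1 w8=1 clk=0 w2=0 w1=1
t6.Δ0 w0=1 w4=0 w5=0 w7=1 w6=1 w3=1 w8=1 clk=0 w2=0 w1=1
t6.Δ1 w0=1 w4=0 w5=1 w7=1 w6=1 w3=1 w8=1 clk=1 w2=0 w1=1
t6.Δ2 w0=1 w4=0 w5=1 w7=1 w6=1 w3=0 w8=1 clk=1 w2=1 w1=1
t7.Δ0 w0=1 w4=0 w5=1 w7=1 w6=1 w3=0 w8=1 clk=1 w2=1 w1=1
t7.Δ1 w0=1 w4=0 w5=1 w7=1 w6=1 w3=0 w8=1 clk=0 w2=1 w1=1
t8.Δ0 w0=1 w4=0 w5=1 w7=1 w6=1 w3=0 w8=1 clk=0 w2=1 w1=1
t8.Δ1 w0=1 w4=0 w5=0 w7=1 w6=1 w3=0 w8=1 clk=1 w2=1 w1=1
t8.Δ2 w0=1 w4=0 w5=0 w7=1 w6=1 w3=0 w8=1 clk=1 w2=0 w1=1
t9.Δ0 w0=1 w4=0 w5=0 w7=1 w6=1 w3=0 w8=1 clk=1 w2=0 w1=1
t9.Δ1 w0=1 w4=0 w5=0 w7=1 w6=1 w3=0 w8=1 clk=0 w2=0 w1=1
t10.Δ0 w0=1 w4=0 w5=0 w7=1 w6=1 w3=0 w8=1 clk=0 w2=0 w1=1
t10.Δ1 w0=1 w4=0 w5=0 w7=1 w6=1 w3=0 w8=1 clk=1 w2=0 w1=1
t10.Δ2 w0=1 w4=0 w5=0 w7=1 w6=1 w3=1 w8=1 clk=1 w2=0 w1=1
t11.Δ0 w0=1 w4=0 w5=0 w7=1 w6=1 w3=1 w8=1 clk=1 w2=0 w1=1
t11.Δ1 w0=1 w4=0 w5=0 w7=1 w6=1 w3=1 w8=1 clk=0 w2=0 w1=1
t12.Δ0 w0=1 w4=0 w5=0 w7=1 w6=1 w3=1 w8=1 clk=0 w2=0 w1=1
t12.Δ1 w0=1 w4=0 w5=1 w7=1 w6=1 w3=1 w8=1 clk=1 w2=0 w1=1
t12.Δ2 w0=1 w4=0 w5=1 w7=1 w6=1 w3=0 w8=1 clk=1 w2=1 w1=1
t13.Δ0 w0=1 w4=0 w5=1 w7=1 w6=1 w3=0 w8=1 clk=1 w2=1 w1=1
t13.Δ1 w0=1 w4=0 w5=1 w7=1 w6=1 w3=0 w8=1 clk=0 w2=1 w1=1
t14.Δ0 w0=1 w4=0 w5=1 w7=1 w6=1 w3=0 w8=1 clk=0 w2=1 w1=1
t14.Δ1 w0=1 w4=0 w5=0 w7=1 w6=1 w3=0 w8=1 clk=1 w2=1 w1=1
t14.Δ2 w0=1 w4=0 w5=0 w7=1 w6=1 w3=0 w8=1 clk=1 w2=0 w1=1
t15.Δ0 w0=1 w4=0 w5=0 w7=1 w6=1 w3=0 w8=1 clk=1 w2=0 w1=1
t15.Δ1 w0=1 w4=0 w5=0 w7=1 w6=1 w3=0 w8=1 clk=0 w2=0 w1=1
t16.Δ0 w0=1 w4=0 w5=0 w7=1 w6=1 w3=0 w8=1 clk=0 w2=0 w1=1
t16.Δ1 w0=1 w4=0 w5=0 w7=1 w6=1 w3=0 w8=1 clk=1 w2=0 w1=1
t16.Δ2 w0=1 w4=0 w5=0 w7=1 w6=1 w3=1 w8=1 clk=1 w2=0 w1=1
t17.Δ0 w0=1 w4=0 w5=0 w7=1 w6=1 w3=1 w8=1 clk=1 w2=0 w1=1
t17.Δ1 w0=1 w4=0 w5=0 w7=1 w6=1 w3=1 w8=1 clk=0 w2=0 w1=1
t18.Δ0 w0=1 w4=0 w5=0 w7=1 w6=1 w3=1 w8=1 clk=0 w2=0 w1=1
t18.Δ1 w0=1 w4=0 w5=1 w7=1 w6=1 w3=1 w8=1 clk=1 w2=0 w1=1
t18.Δ2 w0=1 w4=0 w5=1 w7=1 w6=1 w3=0 w8=1 clk=1 w2=1 w1=1
t19.Δ0 w0=1 w4=0 w5=1 w7=1 w6=1 w3=0 w8=1 clk=1 w2=1 w1=1
t19.Δ1 w0=1 w4=0 w5=1 w7=1 w6=1 w3=0 w8=1 clk=0 w2=1 w1=1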